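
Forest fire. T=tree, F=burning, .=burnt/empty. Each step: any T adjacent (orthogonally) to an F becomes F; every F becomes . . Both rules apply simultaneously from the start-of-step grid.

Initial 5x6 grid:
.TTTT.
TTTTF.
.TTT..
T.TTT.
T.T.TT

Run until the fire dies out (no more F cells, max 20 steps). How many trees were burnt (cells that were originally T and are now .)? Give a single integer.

Step 1: +2 fires, +1 burnt (F count now 2)
Step 2: +3 fires, +2 burnt (F count now 3)
Step 3: +4 fires, +3 burnt (F count now 4)
Step 4: +5 fires, +4 burnt (F count now 5)
Step 5: +2 fires, +5 burnt (F count now 2)
Step 6: +1 fires, +2 burnt (F count now 1)
Step 7: +0 fires, +1 burnt (F count now 0)
Fire out after step 7
Initially T: 19, now '.': 28
Total burnt (originally-T cells now '.'): 17

Answer: 17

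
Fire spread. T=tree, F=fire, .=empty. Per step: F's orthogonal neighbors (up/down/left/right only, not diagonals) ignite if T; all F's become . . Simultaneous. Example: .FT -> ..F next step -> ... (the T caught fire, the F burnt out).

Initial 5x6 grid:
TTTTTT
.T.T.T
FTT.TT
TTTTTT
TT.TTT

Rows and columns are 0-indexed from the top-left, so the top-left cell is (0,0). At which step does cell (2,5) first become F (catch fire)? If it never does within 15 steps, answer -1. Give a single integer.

Step 1: cell (2,5)='T' (+2 fires, +1 burnt)
Step 2: cell (2,5)='T' (+4 fires, +2 burnt)
Step 3: cell (2,5)='T' (+3 fires, +4 burnt)
Step 4: cell (2,5)='T' (+3 fires, +3 burnt)
Step 5: cell (2,5)='T' (+3 fires, +3 burnt)
Step 6: cell (2,5)='T' (+5 fires, +3 burnt)
Step 7: cell (2,5)='F' (+3 fires, +5 burnt)
  -> target ignites at step 7
Step 8: cell (2,5)='.' (+1 fires, +3 burnt)
Step 9: cell (2,5)='.' (+0 fires, +1 burnt)
  fire out at step 9

7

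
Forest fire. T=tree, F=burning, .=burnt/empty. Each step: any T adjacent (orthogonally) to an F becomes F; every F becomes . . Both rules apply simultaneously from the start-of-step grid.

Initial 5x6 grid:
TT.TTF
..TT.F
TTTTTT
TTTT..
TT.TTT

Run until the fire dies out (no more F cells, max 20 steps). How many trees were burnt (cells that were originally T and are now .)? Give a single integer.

Step 1: +2 fires, +2 burnt (F count now 2)
Step 2: +2 fires, +2 burnt (F count now 2)
Step 3: +2 fires, +2 burnt (F count now 2)
Step 4: +3 fires, +2 burnt (F count now 3)
Step 5: +3 fires, +3 burnt (F count now 3)
Step 6: +3 fires, +3 burnt (F count now 3)
Step 7: +3 fires, +3 burnt (F count now 3)
Step 8: +1 fires, +3 burnt (F count now 1)
Step 9: +0 fires, +1 burnt (F count now 0)
Fire out after step 9
Initially T: 21, now '.': 28
Total burnt (originally-T cells now '.'): 19

Answer: 19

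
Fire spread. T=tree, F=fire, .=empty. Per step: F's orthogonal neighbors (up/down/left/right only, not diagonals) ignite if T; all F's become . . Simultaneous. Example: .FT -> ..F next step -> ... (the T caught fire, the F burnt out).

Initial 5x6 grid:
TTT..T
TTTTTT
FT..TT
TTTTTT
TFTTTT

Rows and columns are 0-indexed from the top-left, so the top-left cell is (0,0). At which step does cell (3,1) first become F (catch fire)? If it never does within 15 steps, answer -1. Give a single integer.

Step 1: cell (3,1)='F' (+6 fires, +2 burnt)
  -> target ignites at step 1
Step 2: cell (3,1)='.' (+4 fires, +6 burnt)
Step 3: cell (3,1)='.' (+4 fires, +4 burnt)
Step 4: cell (3,1)='.' (+4 fires, +4 burnt)
Step 5: cell (3,1)='.' (+3 fires, +4 burnt)
Step 6: cell (3,1)='.' (+2 fires, +3 burnt)
Step 7: cell (3,1)='.' (+1 fires, +2 burnt)
Step 8: cell (3,1)='.' (+0 fires, +1 burnt)
  fire out at step 8

1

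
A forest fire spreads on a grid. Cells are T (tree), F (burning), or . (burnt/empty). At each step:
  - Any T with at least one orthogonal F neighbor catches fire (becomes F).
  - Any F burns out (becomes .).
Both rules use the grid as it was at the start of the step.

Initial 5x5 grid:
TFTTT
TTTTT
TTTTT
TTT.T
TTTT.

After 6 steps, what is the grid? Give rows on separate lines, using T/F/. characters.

Step 1: 3 trees catch fire, 1 burn out
  F.FTT
  TFTTT
  TTTTT
  TTT.T
  TTTT.
Step 2: 4 trees catch fire, 3 burn out
  ...FT
  F.FTT
  TFTTT
  TTT.T
  TTTT.
Step 3: 5 trees catch fire, 4 burn out
  ....F
  ...FT
  F.FTT
  TFT.T
  TTTT.
Step 4: 5 trees catch fire, 5 burn out
  .....
  ....F
  ...FT
  F.F.T
  TFTT.
Step 5: 3 trees catch fire, 5 burn out
  .....
  .....
  ....F
  ....T
  F.FT.
Step 6: 2 trees catch fire, 3 burn out
  .....
  .....
  .....
  ....F
  ...F.

.....
.....
.....
....F
...F.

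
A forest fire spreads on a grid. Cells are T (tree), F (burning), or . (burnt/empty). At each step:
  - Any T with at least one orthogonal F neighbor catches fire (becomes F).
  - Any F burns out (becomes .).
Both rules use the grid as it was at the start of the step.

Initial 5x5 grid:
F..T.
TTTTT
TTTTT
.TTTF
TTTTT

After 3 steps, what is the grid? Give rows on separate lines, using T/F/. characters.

Step 1: 4 trees catch fire, 2 burn out
  ...T.
  FTTTT
  TTTTF
  .TTF.
  TTTTF
Step 2: 6 trees catch fire, 4 burn out
  ...T.
  .FTTF
  FTTF.
  .TF..
  TTTF.
Step 3: 6 trees catch fire, 6 burn out
  ...T.
  ..FF.
  .FF..
  .F...
  TTF..

...T.
..FF.
.FF..
.F...
TTF..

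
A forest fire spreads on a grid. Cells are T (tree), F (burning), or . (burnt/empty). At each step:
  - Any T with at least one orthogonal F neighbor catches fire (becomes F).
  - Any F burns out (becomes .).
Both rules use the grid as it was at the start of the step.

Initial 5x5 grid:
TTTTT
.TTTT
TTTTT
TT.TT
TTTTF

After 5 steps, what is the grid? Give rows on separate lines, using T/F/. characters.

Step 1: 2 trees catch fire, 1 burn out
  TTTTT
  .TTTT
  TTTTT
  TT.TF
  TTTF.
Step 2: 3 trees catch fire, 2 burn out
  TTTTT
  .TTTT
  TTTTF
  TT.F.
  TTF..
Step 3: 3 trees catch fire, 3 burn out
  TTTTT
  .TTTF
  TTTF.
  TT...
  TF...
Step 4: 5 trees catch fire, 3 burn out
  TTTTF
  .TTF.
  TTF..
  TF...
  F....
Step 5: 4 trees catch fire, 5 burn out
  TTTF.
  .TF..
  TF...
  F....
  .....

TTTF.
.TF..
TF...
F....
.....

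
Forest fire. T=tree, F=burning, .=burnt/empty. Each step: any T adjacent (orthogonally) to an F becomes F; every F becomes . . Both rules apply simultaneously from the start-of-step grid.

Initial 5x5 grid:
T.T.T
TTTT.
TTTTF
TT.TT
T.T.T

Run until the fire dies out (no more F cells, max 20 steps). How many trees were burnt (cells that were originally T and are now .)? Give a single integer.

Answer: 16

Derivation:
Step 1: +2 fires, +1 burnt (F count now 2)
Step 2: +4 fires, +2 burnt (F count now 4)
Step 3: +2 fires, +4 burnt (F count now 2)
Step 4: +4 fires, +2 burnt (F count now 4)
Step 5: +2 fires, +4 burnt (F count now 2)
Step 6: +2 fires, +2 burnt (F count now 2)
Step 7: +0 fires, +2 burnt (F count now 0)
Fire out after step 7
Initially T: 18, now '.': 23
Total burnt (originally-T cells now '.'): 16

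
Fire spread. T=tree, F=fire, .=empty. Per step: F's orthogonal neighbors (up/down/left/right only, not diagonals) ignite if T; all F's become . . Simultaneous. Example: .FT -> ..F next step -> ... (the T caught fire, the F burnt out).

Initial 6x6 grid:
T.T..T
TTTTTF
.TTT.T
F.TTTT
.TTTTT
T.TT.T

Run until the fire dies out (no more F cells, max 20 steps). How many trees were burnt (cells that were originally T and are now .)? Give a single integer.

Step 1: +3 fires, +2 burnt (F count now 3)
Step 2: +2 fires, +3 burnt (F count now 2)
Step 3: +4 fires, +2 burnt (F count now 4)
Step 4: +6 fires, +4 burnt (F count now 6)
Step 5: +4 fires, +6 burnt (F count now 4)
Step 6: +3 fires, +4 burnt (F count now 3)
Step 7: +2 fires, +3 burnt (F count now 2)
Step 8: +0 fires, +2 burnt (F count now 0)
Fire out after step 8
Initially T: 25, now '.': 35
Total burnt (originally-T cells now '.'): 24

Answer: 24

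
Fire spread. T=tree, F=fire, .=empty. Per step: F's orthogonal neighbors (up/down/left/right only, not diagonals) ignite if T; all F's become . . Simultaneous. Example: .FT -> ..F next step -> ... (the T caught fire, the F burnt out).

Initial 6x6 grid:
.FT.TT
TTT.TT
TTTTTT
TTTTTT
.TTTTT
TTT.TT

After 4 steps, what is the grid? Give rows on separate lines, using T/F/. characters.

Step 1: 2 trees catch fire, 1 burn out
  ..F.TT
  TFT.TT
  TTTTTT
  TTTTTT
  .TTTTT
  TTT.TT
Step 2: 3 trees catch fire, 2 burn out
  ....TT
  F.F.TT
  TFTTTT
  TTTTTT
  .TTTTT
  TTT.TT
Step 3: 3 trees catch fire, 3 burn out
  ....TT
  ....TT
  F.FTTT
  TFTTTT
  .TTTTT
  TTT.TT
Step 4: 4 trees catch fire, 3 burn out
  ....TT
  ....TT
  ...FTT
  F.FTTT
  .FTTTT
  TTT.TT

....TT
....TT
...FTT
F.FTTT
.FTTTT
TTT.TT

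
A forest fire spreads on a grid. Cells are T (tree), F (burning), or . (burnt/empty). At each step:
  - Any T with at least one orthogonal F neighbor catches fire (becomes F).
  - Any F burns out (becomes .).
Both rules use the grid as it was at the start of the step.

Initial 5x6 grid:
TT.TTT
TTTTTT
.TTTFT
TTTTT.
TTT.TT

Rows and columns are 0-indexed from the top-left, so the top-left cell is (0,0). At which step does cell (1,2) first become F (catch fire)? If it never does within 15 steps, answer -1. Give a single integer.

Step 1: cell (1,2)='T' (+4 fires, +1 burnt)
Step 2: cell (1,2)='T' (+6 fires, +4 burnt)
Step 3: cell (1,2)='F' (+6 fires, +6 burnt)
  -> target ignites at step 3
Step 4: cell (1,2)='.' (+3 fires, +6 burnt)
Step 5: cell (1,2)='.' (+4 fires, +3 burnt)
Step 6: cell (1,2)='.' (+2 fires, +4 burnt)
Step 7: cell (1,2)='.' (+0 fires, +2 burnt)
  fire out at step 7

3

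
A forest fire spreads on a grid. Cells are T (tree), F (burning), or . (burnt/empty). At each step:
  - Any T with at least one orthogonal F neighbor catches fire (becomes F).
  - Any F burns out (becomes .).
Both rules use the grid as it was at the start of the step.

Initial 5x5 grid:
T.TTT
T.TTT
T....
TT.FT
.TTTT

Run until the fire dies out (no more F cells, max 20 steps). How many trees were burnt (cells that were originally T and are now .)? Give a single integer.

Step 1: +2 fires, +1 burnt (F count now 2)
Step 2: +2 fires, +2 burnt (F count now 2)
Step 3: +1 fires, +2 burnt (F count now 1)
Step 4: +1 fires, +1 burnt (F count now 1)
Step 5: +1 fires, +1 burnt (F count now 1)
Step 6: +1 fires, +1 burnt (F count now 1)
Step 7: +1 fires, +1 burnt (F count now 1)
Step 8: +1 fires, +1 burnt (F count now 1)
Step 9: +0 fires, +1 burnt (F count now 0)
Fire out after step 9
Initially T: 16, now '.': 19
Total burnt (originally-T cells now '.'): 10

Answer: 10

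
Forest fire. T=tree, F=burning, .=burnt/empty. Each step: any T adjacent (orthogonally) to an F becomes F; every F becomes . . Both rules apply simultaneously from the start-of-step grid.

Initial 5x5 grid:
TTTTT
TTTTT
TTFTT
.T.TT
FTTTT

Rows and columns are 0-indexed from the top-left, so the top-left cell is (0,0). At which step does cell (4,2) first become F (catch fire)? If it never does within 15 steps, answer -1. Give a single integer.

Step 1: cell (4,2)='T' (+4 fires, +2 burnt)
Step 2: cell (4,2)='F' (+8 fires, +4 burnt)
  -> target ignites at step 2
Step 3: cell (4,2)='.' (+6 fires, +8 burnt)
Step 4: cell (4,2)='.' (+3 fires, +6 burnt)
Step 5: cell (4,2)='.' (+0 fires, +3 burnt)
  fire out at step 5

2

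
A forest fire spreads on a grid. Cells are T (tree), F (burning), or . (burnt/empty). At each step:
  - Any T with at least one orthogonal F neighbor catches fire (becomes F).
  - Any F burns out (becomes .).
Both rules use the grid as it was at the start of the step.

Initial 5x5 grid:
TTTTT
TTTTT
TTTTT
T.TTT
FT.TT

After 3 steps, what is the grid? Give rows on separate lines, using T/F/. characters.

Step 1: 2 trees catch fire, 1 burn out
  TTTTT
  TTTTT
  TTTTT
  F.TTT
  .F.TT
Step 2: 1 trees catch fire, 2 burn out
  TTTTT
  TTTTT
  FTTTT
  ..TTT
  ...TT
Step 3: 2 trees catch fire, 1 burn out
  TTTTT
  FTTTT
  .FTTT
  ..TTT
  ...TT

TTTTT
FTTTT
.FTTT
..TTT
...TT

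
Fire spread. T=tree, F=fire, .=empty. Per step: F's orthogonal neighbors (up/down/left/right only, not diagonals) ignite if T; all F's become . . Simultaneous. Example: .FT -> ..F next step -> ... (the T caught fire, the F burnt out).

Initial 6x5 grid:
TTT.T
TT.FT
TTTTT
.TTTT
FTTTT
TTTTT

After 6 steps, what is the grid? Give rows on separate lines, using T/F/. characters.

Step 1: 4 trees catch fire, 2 burn out
  TTT.T
  TT..F
  TTTFT
  .TTTT
  .FTTT
  FTTTT
Step 2: 7 trees catch fire, 4 burn out
  TTT.F
  TT...
  TTF.F
  .FTFT
  ..FTT
  .FTTT
Step 3: 5 trees catch fire, 7 burn out
  TTT..
  TT...
  TF...
  ..F.F
  ...FT
  ..FTT
Step 4: 4 trees catch fire, 5 burn out
  TTT..
  TF...
  F....
  .....
  ....F
  ...FT
Step 5: 3 trees catch fire, 4 burn out
  TFT..
  F....
  .....
  .....
  .....
  ....F
Step 6: 2 trees catch fire, 3 burn out
  F.F..
  .....
  .....
  .....
  .....
  .....

F.F..
.....
.....
.....
.....
.....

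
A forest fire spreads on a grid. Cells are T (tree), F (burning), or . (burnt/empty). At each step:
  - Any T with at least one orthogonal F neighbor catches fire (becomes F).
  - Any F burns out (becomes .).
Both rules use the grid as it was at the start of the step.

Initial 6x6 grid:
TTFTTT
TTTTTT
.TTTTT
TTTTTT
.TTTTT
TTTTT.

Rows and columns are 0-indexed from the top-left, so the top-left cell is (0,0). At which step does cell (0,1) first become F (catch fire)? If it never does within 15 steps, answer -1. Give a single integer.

Step 1: cell (0,1)='F' (+3 fires, +1 burnt)
  -> target ignites at step 1
Step 2: cell (0,1)='.' (+5 fires, +3 burnt)
Step 3: cell (0,1)='.' (+6 fires, +5 burnt)
Step 4: cell (0,1)='.' (+5 fires, +6 burnt)
Step 5: cell (0,1)='.' (+6 fires, +5 burnt)
Step 6: cell (0,1)='.' (+4 fires, +6 burnt)
Step 7: cell (0,1)='.' (+3 fires, +4 burnt)
Step 8: cell (0,1)='.' (+0 fires, +3 burnt)
  fire out at step 8

1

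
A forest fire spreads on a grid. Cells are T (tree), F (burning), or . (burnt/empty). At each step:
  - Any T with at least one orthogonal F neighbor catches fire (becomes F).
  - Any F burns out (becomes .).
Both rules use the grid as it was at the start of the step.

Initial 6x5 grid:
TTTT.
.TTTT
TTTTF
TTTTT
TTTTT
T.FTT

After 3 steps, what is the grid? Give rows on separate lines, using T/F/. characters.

Step 1: 5 trees catch fire, 2 burn out
  TTTT.
  .TTTF
  TTTF.
  TTTTF
  TTFTT
  T..FT
Step 2: 8 trees catch fire, 5 burn out
  TTTT.
  .TTF.
  TTF..
  TTFF.
  TF.FF
  T...F
Step 3: 5 trees catch fire, 8 burn out
  TTTF.
  .TF..
  TF...
  TF...
  F....
  T....

TTTF.
.TF..
TF...
TF...
F....
T....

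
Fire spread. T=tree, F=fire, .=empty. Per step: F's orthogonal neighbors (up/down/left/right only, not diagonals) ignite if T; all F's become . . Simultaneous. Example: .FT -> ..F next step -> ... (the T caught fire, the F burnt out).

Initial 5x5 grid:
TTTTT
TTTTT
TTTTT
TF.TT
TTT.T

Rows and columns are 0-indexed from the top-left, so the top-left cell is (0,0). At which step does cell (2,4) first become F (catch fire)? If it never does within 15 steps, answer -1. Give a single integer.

Step 1: cell (2,4)='T' (+3 fires, +1 burnt)
Step 2: cell (2,4)='T' (+5 fires, +3 burnt)
Step 3: cell (2,4)='T' (+4 fires, +5 burnt)
Step 4: cell (2,4)='F' (+5 fires, +4 burnt)
  -> target ignites at step 4
Step 5: cell (2,4)='.' (+3 fires, +5 burnt)
Step 6: cell (2,4)='.' (+2 fires, +3 burnt)
Step 7: cell (2,4)='.' (+0 fires, +2 burnt)
  fire out at step 7

4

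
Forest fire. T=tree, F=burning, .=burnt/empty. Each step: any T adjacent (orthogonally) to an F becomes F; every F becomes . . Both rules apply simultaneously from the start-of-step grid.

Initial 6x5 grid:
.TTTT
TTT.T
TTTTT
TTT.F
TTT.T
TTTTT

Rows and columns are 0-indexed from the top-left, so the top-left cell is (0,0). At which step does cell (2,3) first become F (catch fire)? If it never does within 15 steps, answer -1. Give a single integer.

Step 1: cell (2,3)='T' (+2 fires, +1 burnt)
Step 2: cell (2,3)='F' (+3 fires, +2 burnt)
  -> target ignites at step 2
Step 3: cell (2,3)='.' (+3 fires, +3 burnt)
Step 4: cell (2,3)='.' (+5 fires, +3 burnt)
Step 5: cell (2,3)='.' (+6 fires, +5 burnt)
Step 6: cell (2,3)='.' (+5 fires, +6 burnt)
Step 7: cell (2,3)='.' (+1 fires, +5 burnt)
Step 8: cell (2,3)='.' (+0 fires, +1 burnt)
  fire out at step 8

2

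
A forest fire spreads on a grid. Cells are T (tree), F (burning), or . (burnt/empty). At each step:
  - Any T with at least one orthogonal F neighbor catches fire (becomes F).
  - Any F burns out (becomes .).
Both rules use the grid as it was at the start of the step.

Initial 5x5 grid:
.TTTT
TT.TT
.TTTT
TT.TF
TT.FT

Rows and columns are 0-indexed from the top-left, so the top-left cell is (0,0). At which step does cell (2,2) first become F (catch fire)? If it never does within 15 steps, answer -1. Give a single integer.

Step 1: cell (2,2)='T' (+3 fires, +2 burnt)
Step 2: cell (2,2)='T' (+2 fires, +3 burnt)
Step 3: cell (2,2)='F' (+3 fires, +2 burnt)
  -> target ignites at step 3
Step 4: cell (2,2)='.' (+2 fires, +3 burnt)
Step 5: cell (2,2)='.' (+3 fires, +2 burnt)
Step 6: cell (2,2)='.' (+4 fires, +3 burnt)
Step 7: cell (2,2)='.' (+1 fires, +4 burnt)
Step 8: cell (2,2)='.' (+0 fires, +1 burnt)
  fire out at step 8

3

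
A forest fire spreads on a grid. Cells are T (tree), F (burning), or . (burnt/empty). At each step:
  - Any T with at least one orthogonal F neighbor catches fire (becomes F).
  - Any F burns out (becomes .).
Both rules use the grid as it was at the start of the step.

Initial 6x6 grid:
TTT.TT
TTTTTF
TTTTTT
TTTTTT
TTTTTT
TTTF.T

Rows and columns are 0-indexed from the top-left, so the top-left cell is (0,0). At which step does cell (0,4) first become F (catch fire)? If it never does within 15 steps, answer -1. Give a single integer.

Step 1: cell (0,4)='T' (+5 fires, +2 burnt)
Step 2: cell (0,4)='F' (+8 fires, +5 burnt)
  -> target ignites at step 2
Step 3: cell (0,4)='.' (+7 fires, +8 burnt)
Step 4: cell (0,4)='.' (+6 fires, +7 burnt)
Step 5: cell (0,4)='.' (+4 fires, +6 burnt)
Step 6: cell (0,4)='.' (+2 fires, +4 burnt)
Step 7: cell (0,4)='.' (+0 fires, +2 burnt)
  fire out at step 7

2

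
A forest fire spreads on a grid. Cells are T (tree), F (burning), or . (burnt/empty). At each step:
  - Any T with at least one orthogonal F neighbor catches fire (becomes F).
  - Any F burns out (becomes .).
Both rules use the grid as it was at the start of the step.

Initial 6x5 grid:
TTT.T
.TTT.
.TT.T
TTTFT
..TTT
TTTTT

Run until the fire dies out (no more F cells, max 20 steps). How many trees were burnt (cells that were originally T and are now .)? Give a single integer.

Answer: 21

Derivation:
Step 1: +3 fires, +1 burnt (F count now 3)
Step 2: +6 fires, +3 burnt (F count now 6)
Step 3: +5 fires, +6 burnt (F count now 5)
Step 4: +4 fires, +5 burnt (F count now 4)
Step 5: +2 fires, +4 burnt (F count now 2)
Step 6: +1 fires, +2 burnt (F count now 1)
Step 7: +0 fires, +1 burnt (F count now 0)
Fire out after step 7
Initially T: 22, now '.': 29
Total burnt (originally-T cells now '.'): 21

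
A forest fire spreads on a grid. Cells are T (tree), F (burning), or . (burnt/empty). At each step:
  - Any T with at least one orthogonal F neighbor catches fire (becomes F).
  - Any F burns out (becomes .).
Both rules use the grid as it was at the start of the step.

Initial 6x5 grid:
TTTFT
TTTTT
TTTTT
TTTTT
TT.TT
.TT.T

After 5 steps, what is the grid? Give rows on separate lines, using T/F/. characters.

Step 1: 3 trees catch fire, 1 burn out
  TTF.F
  TTTFT
  TTTTT
  TTTTT
  TT.TT
  .TT.T
Step 2: 4 trees catch fire, 3 burn out
  TF...
  TTF.F
  TTTFT
  TTTTT
  TT.TT
  .TT.T
Step 3: 5 trees catch fire, 4 burn out
  F....
  TF...
  TTF.F
  TTTFT
  TT.TT
  .TT.T
Step 4: 5 trees catch fire, 5 burn out
  .....
  F....
  TF...
  TTF.F
  TT.FT
  .TT.T
Step 5: 3 trees catch fire, 5 burn out
  .....
  .....
  F....
  TF...
  TT..F
  .TT.T

.....
.....
F....
TF...
TT..F
.TT.T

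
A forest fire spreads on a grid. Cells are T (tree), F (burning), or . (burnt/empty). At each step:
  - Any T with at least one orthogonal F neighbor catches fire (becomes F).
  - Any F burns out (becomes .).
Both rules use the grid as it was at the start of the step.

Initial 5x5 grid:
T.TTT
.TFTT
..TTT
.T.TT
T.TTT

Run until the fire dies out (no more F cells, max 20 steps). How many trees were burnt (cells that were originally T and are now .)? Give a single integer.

Answer: 14

Derivation:
Step 1: +4 fires, +1 burnt (F count now 4)
Step 2: +3 fires, +4 burnt (F count now 3)
Step 3: +3 fires, +3 burnt (F count now 3)
Step 4: +2 fires, +3 burnt (F count now 2)
Step 5: +2 fires, +2 burnt (F count now 2)
Step 6: +0 fires, +2 burnt (F count now 0)
Fire out after step 6
Initially T: 17, now '.': 22
Total burnt (originally-T cells now '.'): 14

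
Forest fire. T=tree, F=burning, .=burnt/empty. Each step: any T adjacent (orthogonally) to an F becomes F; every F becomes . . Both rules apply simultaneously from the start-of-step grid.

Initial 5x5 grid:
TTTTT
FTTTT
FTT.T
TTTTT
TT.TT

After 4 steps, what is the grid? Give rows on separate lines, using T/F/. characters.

Step 1: 4 trees catch fire, 2 burn out
  FTTTT
  .FTTT
  .FT.T
  FTTTT
  TT.TT
Step 2: 5 trees catch fire, 4 burn out
  .FTTT
  ..FTT
  ..F.T
  .FTTT
  FT.TT
Step 3: 4 trees catch fire, 5 burn out
  ..FTT
  ...FT
  ....T
  ..FTT
  .F.TT
Step 4: 3 trees catch fire, 4 burn out
  ...FT
  ....F
  ....T
  ...FT
  ...TT

...FT
....F
....T
...FT
...TT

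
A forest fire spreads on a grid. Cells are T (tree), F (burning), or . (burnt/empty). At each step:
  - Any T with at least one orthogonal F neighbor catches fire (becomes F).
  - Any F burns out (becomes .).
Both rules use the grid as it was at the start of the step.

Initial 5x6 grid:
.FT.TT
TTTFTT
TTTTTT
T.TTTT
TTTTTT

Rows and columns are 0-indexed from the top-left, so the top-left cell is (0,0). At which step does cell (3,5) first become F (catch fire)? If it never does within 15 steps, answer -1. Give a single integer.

Step 1: cell (3,5)='T' (+5 fires, +2 burnt)
Step 2: cell (3,5)='T' (+7 fires, +5 burnt)
Step 3: cell (3,5)='T' (+6 fires, +7 burnt)
Step 4: cell (3,5)='F' (+4 fires, +6 burnt)
  -> target ignites at step 4
Step 5: cell (3,5)='.' (+3 fires, +4 burnt)
Step 6: cell (3,5)='.' (+0 fires, +3 burnt)
  fire out at step 6

4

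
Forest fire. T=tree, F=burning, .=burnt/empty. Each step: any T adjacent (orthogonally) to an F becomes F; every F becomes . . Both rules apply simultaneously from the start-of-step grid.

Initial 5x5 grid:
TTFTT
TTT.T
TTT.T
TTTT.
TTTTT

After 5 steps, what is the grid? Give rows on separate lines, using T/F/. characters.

Step 1: 3 trees catch fire, 1 burn out
  TF.FT
  TTF.T
  TTT.T
  TTTT.
  TTTTT
Step 2: 4 trees catch fire, 3 burn out
  F...F
  TF..T
  TTF.T
  TTTT.
  TTTTT
Step 3: 4 trees catch fire, 4 burn out
  .....
  F...F
  TF..T
  TTFT.
  TTTTT
Step 4: 5 trees catch fire, 4 burn out
  .....
  .....
  F...F
  TF.F.
  TTFTT
Step 5: 3 trees catch fire, 5 burn out
  .....
  .....
  .....
  F....
  TF.FT

.....
.....
.....
F....
TF.FT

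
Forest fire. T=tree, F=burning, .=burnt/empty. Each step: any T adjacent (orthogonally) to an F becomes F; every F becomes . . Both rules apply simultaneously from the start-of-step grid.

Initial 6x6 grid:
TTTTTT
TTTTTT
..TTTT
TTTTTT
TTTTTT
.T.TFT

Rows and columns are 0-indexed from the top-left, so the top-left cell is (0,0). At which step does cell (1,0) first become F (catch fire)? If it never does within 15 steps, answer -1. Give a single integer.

Step 1: cell (1,0)='T' (+3 fires, +1 burnt)
Step 2: cell (1,0)='T' (+3 fires, +3 burnt)
Step 3: cell (1,0)='T' (+4 fires, +3 burnt)
Step 4: cell (1,0)='T' (+5 fires, +4 burnt)
Step 5: cell (1,0)='T' (+7 fires, +5 burnt)
Step 6: cell (1,0)='T' (+4 fires, +7 burnt)
Step 7: cell (1,0)='T' (+2 fires, +4 burnt)
Step 8: cell (1,0)='F' (+2 fires, +2 burnt)
  -> target ignites at step 8
Step 9: cell (1,0)='.' (+1 fires, +2 burnt)
Step 10: cell (1,0)='.' (+0 fires, +1 burnt)
  fire out at step 10

8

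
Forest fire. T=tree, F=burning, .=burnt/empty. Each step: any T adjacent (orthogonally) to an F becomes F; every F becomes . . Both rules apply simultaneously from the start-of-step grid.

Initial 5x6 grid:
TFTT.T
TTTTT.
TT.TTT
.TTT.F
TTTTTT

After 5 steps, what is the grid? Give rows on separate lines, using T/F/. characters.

Step 1: 5 trees catch fire, 2 burn out
  F.FT.T
  TFTTT.
  TT.TTF
  .TTT..
  TTTTTF
Step 2: 6 trees catch fire, 5 burn out
  ...F.T
  F.FTT.
  TF.TF.
  .TTT..
  TTTTF.
Step 3: 6 trees catch fire, 6 burn out
  .....T
  ...FF.
  F..F..
  .FTT..
  TTTF..
Step 4: 4 trees catch fire, 6 burn out
  .....T
  ......
  ......
  ..FF..
  TFF...
Step 5: 1 trees catch fire, 4 burn out
  .....T
  ......
  ......
  ......
  F.....

.....T
......
......
......
F.....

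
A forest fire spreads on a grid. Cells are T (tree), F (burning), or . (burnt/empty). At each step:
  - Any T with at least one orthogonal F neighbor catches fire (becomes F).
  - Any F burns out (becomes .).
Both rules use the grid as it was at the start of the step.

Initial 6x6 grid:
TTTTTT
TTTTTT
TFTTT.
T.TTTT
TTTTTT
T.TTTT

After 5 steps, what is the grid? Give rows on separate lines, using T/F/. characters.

Step 1: 3 trees catch fire, 1 burn out
  TTTTTT
  TFTTTT
  F.FTT.
  T.TTTT
  TTTTTT
  T.TTTT
Step 2: 6 trees catch fire, 3 burn out
  TFTTTT
  F.FTTT
  ...FT.
  F.FTTT
  TTTTTT
  T.TTTT
Step 3: 7 trees catch fire, 6 burn out
  F.FTTT
  ...FTT
  ....F.
  ...FTT
  FTFTTT
  T.TTTT
Step 4: 7 trees catch fire, 7 burn out
  ...FTT
  ....FT
  ......
  ....FT
  .F.FTT
  F.FTTT
Step 5: 5 trees catch fire, 7 burn out
  ....FT
  .....F
  ......
  .....F
  ....FT
  ...FTT

....FT
.....F
......
.....F
....FT
...FTT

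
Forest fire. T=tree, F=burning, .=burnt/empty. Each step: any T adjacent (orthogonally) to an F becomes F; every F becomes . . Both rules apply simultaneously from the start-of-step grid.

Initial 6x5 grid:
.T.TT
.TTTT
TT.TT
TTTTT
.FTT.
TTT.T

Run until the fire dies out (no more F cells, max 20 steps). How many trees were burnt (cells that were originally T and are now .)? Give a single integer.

Step 1: +3 fires, +1 burnt (F count now 3)
Step 2: +6 fires, +3 burnt (F count now 6)
Step 3: +3 fires, +6 burnt (F count now 3)
Step 4: +4 fires, +3 burnt (F count now 4)
Step 5: +2 fires, +4 burnt (F count now 2)
Step 6: +2 fires, +2 burnt (F count now 2)
Step 7: +1 fires, +2 burnt (F count now 1)
Step 8: +0 fires, +1 burnt (F count now 0)
Fire out after step 8
Initially T: 22, now '.': 29
Total burnt (originally-T cells now '.'): 21

Answer: 21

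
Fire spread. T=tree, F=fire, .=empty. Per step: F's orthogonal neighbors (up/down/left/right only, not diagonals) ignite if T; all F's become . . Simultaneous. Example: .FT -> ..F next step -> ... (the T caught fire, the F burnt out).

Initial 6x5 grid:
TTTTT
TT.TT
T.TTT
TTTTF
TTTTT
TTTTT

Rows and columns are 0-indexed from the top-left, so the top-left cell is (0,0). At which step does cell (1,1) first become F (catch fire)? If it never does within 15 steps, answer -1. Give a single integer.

Step 1: cell (1,1)='T' (+3 fires, +1 burnt)
Step 2: cell (1,1)='T' (+5 fires, +3 burnt)
Step 3: cell (1,1)='T' (+6 fires, +5 burnt)
Step 4: cell (1,1)='T' (+4 fires, +6 burnt)
Step 5: cell (1,1)='T' (+4 fires, +4 burnt)
Step 6: cell (1,1)='T' (+3 fires, +4 burnt)
Step 7: cell (1,1)='F' (+2 fires, +3 burnt)
  -> target ignites at step 7
Step 8: cell (1,1)='.' (+0 fires, +2 burnt)
  fire out at step 8

7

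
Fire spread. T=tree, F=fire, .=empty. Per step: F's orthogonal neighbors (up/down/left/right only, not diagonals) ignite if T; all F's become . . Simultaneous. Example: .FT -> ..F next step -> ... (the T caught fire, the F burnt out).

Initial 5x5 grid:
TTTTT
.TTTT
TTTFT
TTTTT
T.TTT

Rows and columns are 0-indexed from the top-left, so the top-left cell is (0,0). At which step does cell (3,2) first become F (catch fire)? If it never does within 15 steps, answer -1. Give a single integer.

Step 1: cell (3,2)='T' (+4 fires, +1 burnt)
Step 2: cell (3,2)='F' (+7 fires, +4 burnt)
  -> target ignites at step 2
Step 3: cell (3,2)='.' (+7 fires, +7 burnt)
Step 4: cell (3,2)='.' (+2 fires, +7 burnt)
Step 5: cell (3,2)='.' (+2 fires, +2 burnt)
Step 6: cell (3,2)='.' (+0 fires, +2 burnt)
  fire out at step 6

2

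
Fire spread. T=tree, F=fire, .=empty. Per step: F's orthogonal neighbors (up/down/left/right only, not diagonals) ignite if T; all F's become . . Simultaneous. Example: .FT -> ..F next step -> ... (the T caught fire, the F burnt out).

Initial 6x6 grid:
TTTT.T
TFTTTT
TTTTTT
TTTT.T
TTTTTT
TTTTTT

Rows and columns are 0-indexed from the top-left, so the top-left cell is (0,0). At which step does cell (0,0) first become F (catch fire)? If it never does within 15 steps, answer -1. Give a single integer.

Step 1: cell (0,0)='T' (+4 fires, +1 burnt)
Step 2: cell (0,0)='F' (+6 fires, +4 burnt)
  -> target ignites at step 2
Step 3: cell (0,0)='.' (+6 fires, +6 burnt)
Step 4: cell (0,0)='.' (+6 fires, +6 burnt)
Step 5: cell (0,0)='.' (+5 fires, +6 burnt)
Step 6: cell (0,0)='.' (+3 fires, +5 burnt)
Step 7: cell (0,0)='.' (+2 fires, +3 burnt)
Step 8: cell (0,0)='.' (+1 fires, +2 burnt)
Step 9: cell (0,0)='.' (+0 fires, +1 burnt)
  fire out at step 9

2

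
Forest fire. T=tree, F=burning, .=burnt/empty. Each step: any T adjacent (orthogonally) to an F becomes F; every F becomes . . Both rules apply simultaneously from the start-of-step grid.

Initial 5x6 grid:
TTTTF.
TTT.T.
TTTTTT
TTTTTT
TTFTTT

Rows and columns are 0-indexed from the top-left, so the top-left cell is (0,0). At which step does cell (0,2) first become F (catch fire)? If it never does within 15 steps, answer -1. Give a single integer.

Step 1: cell (0,2)='T' (+5 fires, +2 burnt)
Step 2: cell (0,2)='F' (+7 fires, +5 burnt)
  -> target ignites at step 2
Step 3: cell (0,2)='.' (+8 fires, +7 burnt)
Step 4: cell (0,2)='.' (+4 fires, +8 burnt)
Step 5: cell (0,2)='.' (+1 fires, +4 burnt)
Step 6: cell (0,2)='.' (+0 fires, +1 burnt)
  fire out at step 6

2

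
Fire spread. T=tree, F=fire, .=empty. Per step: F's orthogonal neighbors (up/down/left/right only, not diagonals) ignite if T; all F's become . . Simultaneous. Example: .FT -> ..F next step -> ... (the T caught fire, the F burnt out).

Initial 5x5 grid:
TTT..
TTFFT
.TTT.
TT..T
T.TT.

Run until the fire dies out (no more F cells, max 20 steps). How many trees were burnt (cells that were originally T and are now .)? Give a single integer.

Answer: 12

Derivation:
Step 1: +5 fires, +2 burnt (F count now 5)
Step 2: +3 fires, +5 burnt (F count now 3)
Step 3: +2 fires, +3 burnt (F count now 2)
Step 4: +1 fires, +2 burnt (F count now 1)
Step 5: +1 fires, +1 burnt (F count now 1)
Step 6: +0 fires, +1 burnt (F count now 0)
Fire out after step 6
Initially T: 15, now '.': 22
Total burnt (originally-T cells now '.'): 12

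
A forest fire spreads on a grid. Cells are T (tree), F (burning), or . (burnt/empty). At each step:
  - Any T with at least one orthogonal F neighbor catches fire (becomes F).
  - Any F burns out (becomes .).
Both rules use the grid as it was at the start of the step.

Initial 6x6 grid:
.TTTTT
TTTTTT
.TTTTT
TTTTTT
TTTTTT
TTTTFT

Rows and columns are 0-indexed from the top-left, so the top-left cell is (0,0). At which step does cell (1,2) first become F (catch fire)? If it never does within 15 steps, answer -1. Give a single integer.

Step 1: cell (1,2)='T' (+3 fires, +1 burnt)
Step 2: cell (1,2)='T' (+4 fires, +3 burnt)
Step 3: cell (1,2)='T' (+5 fires, +4 burnt)
Step 4: cell (1,2)='T' (+6 fires, +5 burnt)
Step 5: cell (1,2)='T' (+6 fires, +6 burnt)
Step 6: cell (1,2)='F' (+5 fires, +6 burnt)
  -> target ignites at step 6
Step 7: cell (1,2)='.' (+2 fires, +5 burnt)
Step 8: cell (1,2)='.' (+2 fires, +2 burnt)
Step 9: cell (1,2)='.' (+0 fires, +2 burnt)
  fire out at step 9

6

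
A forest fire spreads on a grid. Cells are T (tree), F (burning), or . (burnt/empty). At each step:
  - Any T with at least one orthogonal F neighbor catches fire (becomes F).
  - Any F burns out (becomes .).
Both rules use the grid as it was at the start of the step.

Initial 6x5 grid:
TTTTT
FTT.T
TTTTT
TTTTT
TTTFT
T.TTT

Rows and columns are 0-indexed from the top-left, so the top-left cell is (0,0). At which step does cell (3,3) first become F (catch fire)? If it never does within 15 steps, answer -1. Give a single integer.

Step 1: cell (3,3)='F' (+7 fires, +2 burnt)
  -> target ignites at step 1
Step 2: cell (3,3)='.' (+10 fires, +7 burnt)
Step 3: cell (3,3)='.' (+5 fires, +10 burnt)
Step 4: cell (3,3)='.' (+3 fires, +5 burnt)
Step 5: cell (3,3)='.' (+1 fires, +3 burnt)
Step 6: cell (3,3)='.' (+0 fires, +1 burnt)
  fire out at step 6

1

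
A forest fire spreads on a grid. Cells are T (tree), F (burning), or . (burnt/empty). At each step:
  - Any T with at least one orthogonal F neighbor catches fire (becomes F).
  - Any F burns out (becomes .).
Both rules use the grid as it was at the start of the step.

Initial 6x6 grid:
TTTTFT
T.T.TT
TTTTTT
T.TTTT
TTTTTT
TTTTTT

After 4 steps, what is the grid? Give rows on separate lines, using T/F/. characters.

Step 1: 3 trees catch fire, 1 burn out
  TTTF.F
  T.T.FT
  TTTTTT
  T.TTTT
  TTTTTT
  TTTTTT
Step 2: 3 trees catch fire, 3 burn out
  TTF...
  T.T..F
  TTTTFT
  T.TTTT
  TTTTTT
  TTTTTT
Step 3: 5 trees catch fire, 3 burn out
  TF....
  T.F...
  TTTF.F
  T.TTFT
  TTTTTT
  TTTTTT
Step 4: 5 trees catch fire, 5 burn out
  F.....
  T.....
  TTF...
  T.TF.F
  TTTTFT
  TTTTTT

F.....
T.....
TTF...
T.TF.F
TTTTFT
TTTTTT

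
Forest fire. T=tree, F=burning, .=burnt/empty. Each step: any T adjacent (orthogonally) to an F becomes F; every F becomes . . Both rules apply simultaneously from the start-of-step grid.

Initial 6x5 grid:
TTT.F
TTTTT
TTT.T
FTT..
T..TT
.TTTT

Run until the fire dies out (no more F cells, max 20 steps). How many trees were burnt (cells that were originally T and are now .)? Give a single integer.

Answer: 15

Derivation:
Step 1: +4 fires, +2 burnt (F count now 4)
Step 2: +5 fires, +4 burnt (F count now 5)
Step 3: +4 fires, +5 burnt (F count now 4)
Step 4: +2 fires, +4 burnt (F count now 2)
Step 5: +0 fires, +2 burnt (F count now 0)
Fire out after step 5
Initially T: 21, now '.': 24
Total burnt (originally-T cells now '.'): 15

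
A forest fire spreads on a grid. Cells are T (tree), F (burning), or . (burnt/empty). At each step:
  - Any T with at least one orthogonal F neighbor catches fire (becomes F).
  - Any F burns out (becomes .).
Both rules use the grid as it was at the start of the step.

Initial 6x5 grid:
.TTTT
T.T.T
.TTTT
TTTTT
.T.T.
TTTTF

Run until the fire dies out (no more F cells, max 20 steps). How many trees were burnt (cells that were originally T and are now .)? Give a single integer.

Step 1: +1 fires, +1 burnt (F count now 1)
Step 2: +2 fires, +1 burnt (F count now 2)
Step 3: +2 fires, +2 burnt (F count now 2)
Step 4: +5 fires, +2 burnt (F count now 5)
Step 5: +3 fires, +5 burnt (F count now 3)
Step 6: +4 fires, +3 burnt (F count now 4)
Step 7: +2 fires, +4 burnt (F count now 2)
Step 8: +2 fires, +2 burnt (F count now 2)
Step 9: +0 fires, +2 burnt (F count now 0)
Fire out after step 9
Initially T: 22, now '.': 29
Total burnt (originally-T cells now '.'): 21

Answer: 21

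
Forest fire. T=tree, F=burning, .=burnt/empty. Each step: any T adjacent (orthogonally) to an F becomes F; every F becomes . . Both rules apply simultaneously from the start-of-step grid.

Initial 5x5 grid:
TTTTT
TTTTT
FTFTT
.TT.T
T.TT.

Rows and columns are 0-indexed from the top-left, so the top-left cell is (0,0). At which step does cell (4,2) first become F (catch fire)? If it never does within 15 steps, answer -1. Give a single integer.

Step 1: cell (4,2)='T' (+5 fires, +2 burnt)
Step 2: cell (4,2)='F' (+7 fires, +5 burnt)
  -> target ignites at step 2
Step 3: cell (4,2)='.' (+5 fires, +7 burnt)
Step 4: cell (4,2)='.' (+1 fires, +5 burnt)
Step 5: cell (4,2)='.' (+0 fires, +1 burnt)
  fire out at step 5

2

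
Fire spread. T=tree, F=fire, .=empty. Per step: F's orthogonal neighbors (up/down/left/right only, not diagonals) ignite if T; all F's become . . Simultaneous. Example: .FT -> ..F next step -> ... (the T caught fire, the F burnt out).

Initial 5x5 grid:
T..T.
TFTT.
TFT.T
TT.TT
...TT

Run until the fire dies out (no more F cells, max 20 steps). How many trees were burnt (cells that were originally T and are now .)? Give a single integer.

Step 1: +5 fires, +2 burnt (F count now 5)
Step 2: +3 fires, +5 burnt (F count now 3)
Step 3: +1 fires, +3 burnt (F count now 1)
Step 4: +0 fires, +1 burnt (F count now 0)
Fire out after step 4
Initially T: 14, now '.': 20
Total burnt (originally-T cells now '.'): 9

Answer: 9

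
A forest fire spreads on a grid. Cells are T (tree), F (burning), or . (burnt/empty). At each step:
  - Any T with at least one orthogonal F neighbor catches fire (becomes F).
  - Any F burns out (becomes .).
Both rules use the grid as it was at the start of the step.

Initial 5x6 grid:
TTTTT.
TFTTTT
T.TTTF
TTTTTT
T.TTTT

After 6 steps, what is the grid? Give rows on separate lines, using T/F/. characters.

Step 1: 6 trees catch fire, 2 burn out
  TFTTT.
  F.FTTF
  T.TTF.
  TTTTTF
  T.TTTT
Step 2: 9 trees catch fire, 6 burn out
  F.FTT.
  ...FF.
  F.FF..
  TTTTF.
  T.TTTF
Step 3: 6 trees catch fire, 9 burn out
  ...FF.
  ......
  ......
  FTFF..
  T.TTF.
Step 4: 4 trees catch fire, 6 burn out
  ......
  ......
  ......
  .F....
  F.FF..
Step 5: 0 trees catch fire, 4 burn out
  ......
  ......
  ......
  ......
  ......
Step 6: 0 trees catch fire, 0 burn out
  ......
  ......
  ......
  ......
  ......

......
......
......
......
......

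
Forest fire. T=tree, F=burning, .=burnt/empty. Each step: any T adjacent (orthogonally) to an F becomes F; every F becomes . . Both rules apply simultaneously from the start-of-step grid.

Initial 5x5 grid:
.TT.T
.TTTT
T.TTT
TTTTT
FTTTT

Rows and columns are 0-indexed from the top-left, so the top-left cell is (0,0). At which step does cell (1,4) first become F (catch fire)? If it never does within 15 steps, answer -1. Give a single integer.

Step 1: cell (1,4)='T' (+2 fires, +1 burnt)
Step 2: cell (1,4)='T' (+3 fires, +2 burnt)
Step 3: cell (1,4)='T' (+2 fires, +3 burnt)
Step 4: cell (1,4)='T' (+3 fires, +2 burnt)
Step 5: cell (1,4)='T' (+3 fires, +3 burnt)
Step 6: cell (1,4)='T' (+4 fires, +3 burnt)
Step 7: cell (1,4)='F' (+2 fires, +4 burnt)
  -> target ignites at step 7
Step 8: cell (1,4)='.' (+1 fires, +2 burnt)
Step 9: cell (1,4)='.' (+0 fires, +1 burnt)
  fire out at step 9

7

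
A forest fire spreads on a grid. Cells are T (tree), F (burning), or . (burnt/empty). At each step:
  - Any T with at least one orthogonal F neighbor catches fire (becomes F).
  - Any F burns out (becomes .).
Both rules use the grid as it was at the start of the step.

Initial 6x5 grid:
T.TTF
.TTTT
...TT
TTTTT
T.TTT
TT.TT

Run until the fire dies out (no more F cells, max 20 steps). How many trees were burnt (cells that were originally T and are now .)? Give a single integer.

Answer: 21

Derivation:
Step 1: +2 fires, +1 burnt (F count now 2)
Step 2: +3 fires, +2 burnt (F count now 3)
Step 3: +3 fires, +3 burnt (F count now 3)
Step 4: +3 fires, +3 burnt (F count now 3)
Step 5: +3 fires, +3 burnt (F count now 3)
Step 6: +3 fires, +3 burnt (F count now 3)
Step 7: +1 fires, +3 burnt (F count now 1)
Step 8: +1 fires, +1 burnt (F count now 1)
Step 9: +1 fires, +1 burnt (F count now 1)
Step 10: +1 fires, +1 burnt (F count now 1)
Step 11: +0 fires, +1 burnt (F count now 0)
Fire out after step 11
Initially T: 22, now '.': 29
Total burnt (originally-T cells now '.'): 21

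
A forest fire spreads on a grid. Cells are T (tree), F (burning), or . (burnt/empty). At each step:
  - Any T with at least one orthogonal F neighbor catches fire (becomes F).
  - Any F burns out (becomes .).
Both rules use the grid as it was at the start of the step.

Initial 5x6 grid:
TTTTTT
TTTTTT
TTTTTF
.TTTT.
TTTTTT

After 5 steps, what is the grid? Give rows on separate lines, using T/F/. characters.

Step 1: 2 trees catch fire, 1 burn out
  TTTTTT
  TTTTTF
  TTTTF.
  .TTTT.
  TTTTTT
Step 2: 4 trees catch fire, 2 burn out
  TTTTTF
  TTTTF.
  TTTF..
  .TTTF.
  TTTTTT
Step 3: 5 trees catch fire, 4 burn out
  TTTTF.
  TTTF..
  TTF...
  .TTF..
  TTTTFT
Step 4: 6 trees catch fire, 5 burn out
  TTTF..
  TTF...
  TF....
  .TF...
  TTTF.F
Step 5: 5 trees catch fire, 6 burn out
  TTF...
  TF....
  F.....
  .F....
  TTF...

TTF...
TF....
F.....
.F....
TTF...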